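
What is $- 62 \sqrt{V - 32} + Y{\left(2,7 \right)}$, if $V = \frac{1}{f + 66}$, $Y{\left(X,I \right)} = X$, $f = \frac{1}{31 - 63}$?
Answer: $2 - \frac{496 i \sqrt{2227105}}{2111} \approx 2.0 - 350.64 i$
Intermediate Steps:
$f = - \frac{1}{32}$ ($f = \frac{1}{-32} = - \frac{1}{32} \approx -0.03125$)
$V = \frac{32}{2111}$ ($V = \frac{1}{- \frac{1}{32} + 66} = \frac{1}{\frac{2111}{32}} = \frac{32}{2111} \approx 0.015159$)
$- 62 \sqrt{V - 32} + Y{\left(2,7 \right)} = - 62 \sqrt{\frac{32}{2111} - 32} + 2 = - 62 \sqrt{- \frac{67520}{2111}} + 2 = - 62 \frac{8 i \sqrt{2227105}}{2111} + 2 = - \frac{496 i \sqrt{2227105}}{2111} + 2 = 2 - \frac{496 i \sqrt{2227105}}{2111}$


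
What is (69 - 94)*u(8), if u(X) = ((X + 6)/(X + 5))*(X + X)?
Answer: -5600/13 ≈ -430.77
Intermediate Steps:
u(X) = 2*X*(6 + X)/(5 + X) (u(X) = ((6 + X)/(5 + X))*(2*X) = 2*X*(6 + X)/(5 + X))
(69 - 94)*u(8) = (69 - 94)*(2*8*(6 + 8)/(5 + 8)) = -50*8*14/13 = -25*224/13 = -5600/13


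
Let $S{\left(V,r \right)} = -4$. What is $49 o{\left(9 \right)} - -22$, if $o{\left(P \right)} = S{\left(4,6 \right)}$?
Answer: $-174$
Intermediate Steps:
$o{\left(P \right)} = -4$
$49 o{\left(9 \right)} - -22 = 49 \left(-4\right) - -22 = -196 + \left(-34 + 56\right) = -196 + 22 = -174$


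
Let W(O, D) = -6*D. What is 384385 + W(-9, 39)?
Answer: 384151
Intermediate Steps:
384385 + W(-9, 39) = 384385 - 6*39 = 384385 - 234 = 384151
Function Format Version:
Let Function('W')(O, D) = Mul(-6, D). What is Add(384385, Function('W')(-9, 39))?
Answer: 384151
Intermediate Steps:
Add(384385, Function('W')(-9, 39)) = Add(384385, Mul(-6, 39)) = Add(384385, -234) = 384151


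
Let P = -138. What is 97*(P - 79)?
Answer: -21049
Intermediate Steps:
97*(P - 79) = 97*(-138 - 79) = 97*(-217) = -21049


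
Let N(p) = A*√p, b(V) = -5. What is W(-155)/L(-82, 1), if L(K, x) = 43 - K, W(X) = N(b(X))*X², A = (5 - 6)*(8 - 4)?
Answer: -3844*I*√5/5 ≈ -1719.1*I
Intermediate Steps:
A = -4 (A = -1*4 = -4)
N(p) = -4*√p
W(X) = -4*I*√5*X² (W(X) = (-4*I*√5)*X² = -4*I*√5*X²)
W(-155)/L(-82, 1) = (-4*I*√5*(-155)²)/(43 - 1*(-82)) = (-4*I*√5*24025)/(43 + 82) = -96100*I*√5/125 = -96100*I*√5*(1/125) = -3844*I*√5/5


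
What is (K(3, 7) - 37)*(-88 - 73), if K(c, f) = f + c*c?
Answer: 3381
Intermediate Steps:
K(c, f) = f + c²
(K(3, 7) - 37)*(-88 - 73) = ((7 + 3²) - 37)*(-88 - 73) = ((7 + 9) - 37)*(-161) = (16 - 37)*(-161) = -21*(-161) = 3381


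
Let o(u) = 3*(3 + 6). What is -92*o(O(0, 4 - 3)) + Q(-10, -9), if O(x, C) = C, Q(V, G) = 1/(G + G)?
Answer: -44713/18 ≈ -2484.1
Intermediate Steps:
Q(V, G) = 1/(2*G)
o(u) = 27 (o(u) = 3*9 = 27)
-92*o(O(0, 4 - 3)) + Q(-10, -9) = -92*27 + (½)/(-9) = -2484 + (½)*(-⅑) = -2484 - 1/18 = -44713/18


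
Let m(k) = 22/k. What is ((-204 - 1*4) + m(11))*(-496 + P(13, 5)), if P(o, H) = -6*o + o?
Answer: 115566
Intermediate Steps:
P(o, H) = -5*o
((-204 - 1*4) + m(11))*(-496 + P(13, 5)) = ((-204 - 1*4) + 22/11)*(-496 - 5*13) = ((-204 - 4) + 22*(1/11))*(-496 - 65) = (-208 + 2)*(-561) = -206*(-561) = 115566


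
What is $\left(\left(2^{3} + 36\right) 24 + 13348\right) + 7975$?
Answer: $22379$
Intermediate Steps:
$\left(\left(2^{3} + 36\right) 24 + 13348\right) + 7975 = \left(\left(8 + 36\right) 24 + 13348\right) + 7975 = \left(44 \cdot 24 + 13348\right) + 7975 = \left(1056 + 13348\right) + 7975 = 14404 + 7975 = 22379$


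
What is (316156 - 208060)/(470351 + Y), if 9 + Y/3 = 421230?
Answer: 54048/867007 ≈ 0.062339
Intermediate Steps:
Y = 1263663 (Y = -27 + 3*421230 = -27 + 1263690 = 1263663)
(316156 - 208060)/(470351 + Y) = (316156 - 208060)/(470351 + 1263663) = 108096/1734014 = 108096*(1/1734014) = 54048/867007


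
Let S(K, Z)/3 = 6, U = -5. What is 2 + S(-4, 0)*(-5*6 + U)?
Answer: -628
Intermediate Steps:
S(K, Z) = 18 (S(K, Z) = 3*6 = 18)
2 + S(-4, 0)*(-5*6 + U) = 2 + 18*(-5*6 - 5) = 2 + 18*(-30 - 5) = 2 + 18*(-35) = 2 - 630 = -628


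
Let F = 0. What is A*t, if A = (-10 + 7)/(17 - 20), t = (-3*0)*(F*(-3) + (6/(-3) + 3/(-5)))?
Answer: 0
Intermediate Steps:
t = 0 (t = (-3*0)*(0*(-3) + (6/(-3) + 3/(-5))) = 0*(0 + (6*(-⅓) + 3*(-⅕))) = 0*(0 + (-2 - ⅗)) = 0*(0 - 13/5) = 0*(-13/5) = 0)
A = 1 (A = -3/(-3) = -3*(-⅓) = 1)
A*t = 1*0 = 0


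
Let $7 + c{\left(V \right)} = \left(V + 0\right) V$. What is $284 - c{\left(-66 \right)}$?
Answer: $-4065$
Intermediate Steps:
$c{\left(V \right)} = -7 + V^{2}$ ($c{\left(V \right)} = -7 + \left(V + 0\right) V = -7 + V V = -7 + V^{2}$)
$284 - c{\left(-66 \right)} = 284 - \left(-7 + \left(-66\right)^{2}\right) = 284 - \left(-7 + 4356\right) = 284 - 4349 = -4065$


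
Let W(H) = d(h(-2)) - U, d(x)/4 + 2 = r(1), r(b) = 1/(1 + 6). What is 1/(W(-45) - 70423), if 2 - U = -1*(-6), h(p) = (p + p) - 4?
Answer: -7/492985 ≈ -1.4199e-5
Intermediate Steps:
h(p) = -4 + 2*p (h(p) = 2*p - 4 = -4 + 2*p)
r(b) = ⅐ (r(b) = 1/7 = ⅐)
U = -4 (U = 2 - (-1)*(-6) = 2 - 1*6 = 2 - 6 = -4)
d(x) = -52/7 (d(x) = -8 + 4*(⅐) = -8 + 4/7 = -52/7)
W(H) = -24/7 (W(H) = -52/7 - 1*(-4) = -52/7 + 4 = -24/7)
1/(W(-45) - 70423) = 1/(-24/7 - 70423) = 1/(-492985/7) = -7/492985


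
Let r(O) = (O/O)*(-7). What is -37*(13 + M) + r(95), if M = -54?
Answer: 1510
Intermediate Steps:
r(O) = -7 (r(O) = 1*(-7) = -7)
-37*(13 + M) + r(95) = -37*(13 - 54) - 7 = -37*(-41) - 7 = 1517 - 7 = 1510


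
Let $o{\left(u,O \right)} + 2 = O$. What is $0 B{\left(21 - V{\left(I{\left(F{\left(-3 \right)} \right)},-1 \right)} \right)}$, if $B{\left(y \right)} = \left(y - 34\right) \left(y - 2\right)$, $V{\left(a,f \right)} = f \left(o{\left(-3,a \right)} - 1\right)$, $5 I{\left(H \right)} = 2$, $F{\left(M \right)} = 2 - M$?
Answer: $0$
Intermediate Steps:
$o{\left(u,O \right)} = -2 + O$
$I{\left(H \right)} = \frac{2}{5}$ ($I{\left(H \right)} = \frac{1}{5} \cdot 2 = \frac{2}{5}$)
$V{\left(a,f \right)} = f \left(-3 + a\right)$ ($V{\left(a,f \right)} = f \left(\left(-2 + a\right) - 1\right) = f \left(-3 + a\right)$)
$B{\left(y \right)} = \left(-34 + y\right) \left(-2 + y\right)$
$0 B{\left(21 - V{\left(I{\left(F{\left(-3 \right)} \right)},-1 \right)} \right)} = 0 \left(68 + \left(21 - - (-3 + \frac{2}{5})\right)^{2} - 36 \left(21 - - (-3 + \frac{2}{5})\right)\right) = 0 \left(68 + \left(21 - \left(-1\right) \left(- \frac{13}{5}\right)\right)^{2} - 36 \left(21 - \left(-1\right) \left(- \frac{13}{5}\right)\right)\right) = 0 \left(68 + \left(21 - \frac{13}{5}\right)^{2} - 36 \left(21 - \frac{13}{5}\right)\right) = 0 \left(68 + \left(\frac{92}{5}\right)^{2} - \frac{3312}{5}\right) = 0 \left(68 + \frac{8464}{25} - \frac{3312}{5}\right) = 0 \left(- \frac{6396}{25}\right) = 0$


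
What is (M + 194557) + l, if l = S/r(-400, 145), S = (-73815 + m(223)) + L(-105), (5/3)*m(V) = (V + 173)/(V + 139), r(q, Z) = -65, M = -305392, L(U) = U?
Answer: -6452971869/58825 ≈ -1.0970e+5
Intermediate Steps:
m(V) = 3*(173 + V)/(5*(139 + V)) (m(V) = 3*((V + 173)/(V + 139))/5 = 3*((173 + V)/(139 + V))/5 = 3*(173 + V)/(5*(139 + V)))
S = -66897006/905 (S = (-73815 + 3*(173 + 223)/(5*(139 + 223))) - 105 = (-73815 + (⅗)*396/362) - 105 = (-73815 + (⅗)*(1/362)*396) - 105 = (-73815 + 594/905) - 105 = -66801981/905 - 105 = -66897006/905 ≈ -73919.)
l = 66897006/58825 (l = -66897006/905/(-65) = -66897006/905*(-1/65) = 66897006/58825 ≈ 1137.2)
(M + 194557) + l = (-305392 + 194557) + 66897006/58825 = -110835 + 66897006/58825 = -6452971869/58825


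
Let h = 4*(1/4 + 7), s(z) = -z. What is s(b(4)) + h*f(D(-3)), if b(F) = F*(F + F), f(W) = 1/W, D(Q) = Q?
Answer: -125/3 ≈ -41.667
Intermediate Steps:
b(F) = 2*F² (b(F) = F*(2*F) = 2*F²)
h = 29 (h = 4*(¼ + 7) = 4*(29/4) = 29)
s(b(4)) + h*f(D(-3)) = -2*4² + 29/(-3) = -2*16 + 29*(-⅓) = -1*32 - 29/3 = -32 - 29/3 = -125/3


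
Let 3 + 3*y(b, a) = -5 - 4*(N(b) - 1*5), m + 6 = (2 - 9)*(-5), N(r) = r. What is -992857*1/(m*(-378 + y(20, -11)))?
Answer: 2978571/34858 ≈ 85.449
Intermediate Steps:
m = 29 (m = -6 + (2 - 9)*(-5) = -6 - 7*(-5) = -6 + 35 = 29)
y(b, a) = 4 - 4*b/3 (y(b, a) = -1 + (-5 - 4*(b - 1*5))/3 = -1 + (-5 - 4*(b - 5))/3 = -1 + (-5 - 4*(-5 + b))/3 = -1 + (-5 + (20 - 4*b))/3 = -1 + (15 - 4*b)/3 = -1 + (5 - 4*b/3) = 4 - 4*b/3)
-992857*1/(m*(-378 + y(20, -11))) = -992857*1/(29*(-378 + (4 - 4/3*20))) = -992857*1/(29*(-378 + (4 - 80/3))) = -992857*1/(29*(-378 - 68/3)) = -992857/((-1202/3*29)) = -992857/(-34858/3) = -992857*(-3/34858) = 2978571/34858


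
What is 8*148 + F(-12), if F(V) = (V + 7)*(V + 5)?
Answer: 1219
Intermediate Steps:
F(V) = (5 + V)*(7 + V) (F(V) = (7 + V)*(5 + V) = (5 + V)*(7 + V))
8*148 + F(-12) = 8*148 + (35 + (-12)**2 + 12*(-12)) = 1184 + (35 + 144 - 144) = 1184 + 35 = 1219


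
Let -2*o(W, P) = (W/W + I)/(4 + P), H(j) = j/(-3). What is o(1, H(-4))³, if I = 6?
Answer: -9261/32768 ≈ -0.28262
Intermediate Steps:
H(j) = -j/3 (H(j) = j*(-⅓) = -j/3)
o(W, P) = -7/(2*(4 + P)) (o(W, P) = -(W/W + 6)/(2*(4 + P)) = -(1 + 6)/(2*(4 + P)) = -7/(2*(4 + P)))
o(1, H(-4))³ = (-7/(8 + 2*(-⅓*(-4))))³ = (-7/(8 + 2*(4/3)))³ = (-7/(8 + 8/3))³ = (-7/32/3)³ = (-7*3/32)³ = (-21/32)³ = -9261/32768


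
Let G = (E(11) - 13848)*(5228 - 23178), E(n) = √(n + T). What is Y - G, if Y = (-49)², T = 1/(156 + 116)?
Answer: -248569199 + 8975*√50881/34 ≈ -2.4851e+8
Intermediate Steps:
T = 1/272 ≈ 0.0036765
E(n) = √(1/272 + n) (E(n) = √(n + 1/272) = √(1/272 + n))
Y = 2401
G = 248571600 - 8975*√50881/34 (G = (√(17 + 4624*11)/68 - 13848)*(5228 - 23178) = (√(17 + 50864)/68 - 13848)*(-17950) = (√50881/68 - 13848)*(-17950) = (-13848 + √50881/68)*(-17950) = 248571600 - 8975*√50881/34 ≈ 2.4851e+8)
Y - G = 2401 - (248571600 - 8975*√50881/34) = 2401 + (-248571600 + 8975*√50881/34) = -248569199 + 8975*√50881/34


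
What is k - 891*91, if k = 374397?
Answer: 293316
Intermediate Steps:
k - 891*91 = 374397 - 891*91 = 374397 - 81081 = 293316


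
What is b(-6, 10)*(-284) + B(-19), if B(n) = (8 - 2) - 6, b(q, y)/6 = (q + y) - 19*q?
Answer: -201072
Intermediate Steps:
b(q, y) = -108*q + 6*y (b(q, y) = 6*((q + y) - 19*q) = 6*(y - 18*q) = -108*q + 6*y)
B(n) = 0 (B(n) = 6 - 6 = 0)
b(-6, 10)*(-284) + B(-19) = (-108*(-6) + 6*10)*(-284) + 0 = (648 + 60)*(-284) + 0 = 708*(-284) + 0 = -201072 + 0 = -201072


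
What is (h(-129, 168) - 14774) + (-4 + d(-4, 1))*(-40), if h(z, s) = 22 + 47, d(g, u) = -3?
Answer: -14425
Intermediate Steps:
h(z, s) = 69
(h(-129, 168) - 14774) + (-4 + d(-4, 1))*(-40) = (69 - 14774) + (-4 - 3)*(-40) = -14705 - 7*(-40) = -14705 + 280 = -14425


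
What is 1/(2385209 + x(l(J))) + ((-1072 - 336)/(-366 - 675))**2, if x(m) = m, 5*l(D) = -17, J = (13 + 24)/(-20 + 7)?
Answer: 23642926591397/12924009949068 ≈ 1.8294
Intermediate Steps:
J = -37/13 (J = 37/(-13) = 37*(-1/13) = -37/13 ≈ -2.8462)
l(D) = -17/5 (l(D) = (1/5)*(-17) = -17/5)
1/(2385209 + x(l(J))) + ((-1072 - 336)/(-366 - 675))**2 = 1/(2385209 - 17/5) + ((-1072 - 336)/(-366 - 675))**2 = 1/(11926028/5) + (-1408/(-1041))**2 = 5/11926028 + (-1408*(-1/1041))**2 = 5/11926028 + (1408/1041)**2 = 5/11926028 + 1982464/1083681 = 23642926591397/12924009949068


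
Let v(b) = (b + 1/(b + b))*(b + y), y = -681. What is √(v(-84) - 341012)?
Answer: I*√216969998/28 ≈ 526.07*I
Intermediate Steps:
v(b) = (-681 + b)*(b + 1/(2*b)) (v(b) = (b + 1/(b + b))*(b - 681) = (b + 1/(2*b))*(-681 + b) = (-681 + b)*(b + 1/(2*b)))
√(v(-84) - 341012) = √((½ + (-84)² - 681*(-84) - 681/2/(-84)) - 341012) = √((½ + 7056 + 57204 - 681/2*(-1/84)) - 341012) = √((½ + 7056 + 57204 + 227/56) - 341012) = √(3598815/56 - 341012) = √(-15497857/56) = I*√216969998/28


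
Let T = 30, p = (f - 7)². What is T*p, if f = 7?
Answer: 0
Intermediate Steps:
p = 0 (p = (7 - 7)² = 0² = 0)
T*p = 30*0 = 0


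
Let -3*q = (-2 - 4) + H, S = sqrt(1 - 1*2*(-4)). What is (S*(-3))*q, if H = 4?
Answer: -6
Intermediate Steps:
S = 3 (S = sqrt(1 - 2*(-4)) = sqrt(1 + 8) = sqrt(9) = 3)
q = 2/3 (q = -((-2 - 4) + 4)/3 = -(-6 + 4)/3 = -1/3*(-2) = 2/3 ≈ 0.66667)
(S*(-3))*q = (3*(-3))*(2/3) = -9*2/3 = -6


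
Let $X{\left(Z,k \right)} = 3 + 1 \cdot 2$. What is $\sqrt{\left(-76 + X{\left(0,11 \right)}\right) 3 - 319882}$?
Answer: $i \sqrt{320095} \approx 565.77 i$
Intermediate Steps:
$X{\left(Z,k \right)} = 5$ ($X{\left(Z,k \right)} = 3 + 2 = 5$)
$\sqrt{\left(-76 + X{\left(0,11 \right)}\right) 3 - 319882} = \sqrt{\left(-76 + 5\right) 3 - 319882} = \sqrt{\left(-71\right) 3 - 319882} = \sqrt{-213 - 319882} = \sqrt{-320095} = i \sqrt{320095}$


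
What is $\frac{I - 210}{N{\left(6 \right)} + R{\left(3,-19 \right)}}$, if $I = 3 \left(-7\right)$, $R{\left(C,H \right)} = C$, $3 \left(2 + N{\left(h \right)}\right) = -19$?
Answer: $\frac{693}{16} \approx 43.313$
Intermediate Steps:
$N{\left(h \right)} = - \frac{25}{3}$ ($N{\left(h \right)} = -2 + \frac{1}{3} \left(-19\right) = -2 - \frac{19}{3} = - \frac{25}{3}$)
$I = -21$
$\frac{I - 210}{N{\left(6 \right)} + R{\left(3,-19 \right)}} = \frac{-21 - 210}{- \frac{25}{3} + 3} = - \frac{231}{- \frac{16}{3}} = \left(-231\right) \left(- \frac{3}{16}\right) = \frac{693}{16}$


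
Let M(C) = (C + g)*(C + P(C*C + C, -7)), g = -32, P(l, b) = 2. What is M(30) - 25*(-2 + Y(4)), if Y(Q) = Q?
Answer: -114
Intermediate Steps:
M(C) = (-32 + C)*(2 + C) (M(C) = (C - 32)*(C + 2) = (-32 + C)*(2 + C))
M(30) - 25*(-2 + Y(4)) = (-64 + 30² - 30*30) - 25*(-2 + 4) = (-64 + 900 - 900) - 25*2 = -64 - 50 = -114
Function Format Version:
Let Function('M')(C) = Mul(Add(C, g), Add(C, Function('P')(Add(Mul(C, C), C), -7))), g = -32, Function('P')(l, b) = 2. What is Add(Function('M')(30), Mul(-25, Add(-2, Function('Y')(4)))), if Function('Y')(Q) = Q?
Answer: -114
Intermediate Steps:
Function('M')(C) = Mul(Add(-32, C), Add(2, C)) (Function('M')(C) = Mul(Add(C, -32), Add(C, 2)) = Mul(Add(-32, C), Add(2, C)))
Add(Function('M')(30), Mul(-25, Add(-2, Function('Y')(4)))) = Add(Add(-64, Pow(30, 2), Mul(-30, 30)), Mul(-25, Add(-2, 4))) = Add(Add(-64, 900, -900), Mul(-25, 2)) = Add(-64, -50) = -114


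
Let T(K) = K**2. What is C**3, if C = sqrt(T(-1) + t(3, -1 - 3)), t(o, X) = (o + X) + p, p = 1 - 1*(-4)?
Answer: 5*sqrt(5) ≈ 11.180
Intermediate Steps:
p = 5 (p = 1 + 4 = 5)
t(o, X) = 5 + X + o (t(o, X) = (o + X) + 5 = (X + o) + 5 = 5 + X + o)
C = sqrt(5) (C = sqrt((-1)**2 + (5 + (-1 - 3) + 3)) = sqrt(1 + (5 - 4 + 3)) = sqrt(1 + 4) = sqrt(5) ≈ 2.2361)
C**3 = (sqrt(5))**3 = 5*sqrt(5)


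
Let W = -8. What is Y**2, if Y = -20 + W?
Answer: 784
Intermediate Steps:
Y = -28 (Y = -20 - 8 = -28)
Y**2 = (-28)**2 = 784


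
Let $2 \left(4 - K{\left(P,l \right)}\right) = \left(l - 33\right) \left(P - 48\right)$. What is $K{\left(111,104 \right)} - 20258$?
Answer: $- \frac{44981}{2} \approx -22491.0$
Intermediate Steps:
$K{\left(P,l \right)} = 4 - \frac{\left(-48 + P\right) \left(-33 + l\right)}{2}$ ($K{\left(P,l \right)} = 4 - \frac{\left(l - 33\right) \left(P - 48\right)}{2} = 4 - \frac{\left(-33 + l\right) \left(-48 + P\right)}{2} = 4 - \frac{\left(-48 + P\right) \left(-33 + l\right)}{2}$)
$K{\left(111,104 \right)} - 20258 = \left(-788 + 24 \cdot 104 + \frac{33}{2} \cdot 111 - \frac{111}{2} \cdot 104\right) - 20258 = \left(-788 + 2496 + \frac{3663}{2} - 5772\right) - 20258 = - \frac{4465}{2} - 20258 = - \frac{44981}{2}$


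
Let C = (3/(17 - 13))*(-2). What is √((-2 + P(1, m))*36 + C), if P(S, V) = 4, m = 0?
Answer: √282/2 ≈ 8.3964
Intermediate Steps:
C = -3/2 (C = (3/4)*(-2) = (3*(¼))*(-2) = (¾)*(-2) = -3/2 ≈ -1.5000)
√((-2 + P(1, m))*36 + C) = √((-2 + 4)*36 - 3/2) = √(2*36 - 3/2) = √(72 - 3/2) = √(141/2) = √282/2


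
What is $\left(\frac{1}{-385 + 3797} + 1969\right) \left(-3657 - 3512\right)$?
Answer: $- \frac{48162983701}{3412} \approx -1.4116 \cdot 10^{7}$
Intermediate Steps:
$\left(\frac{1}{-385 + 3797} + 1969\right) \left(-3657 - 3512\right) = \left(\frac{1}{3412} + 1969\right) \left(-7169\right) = \frac{6718229}{3412} \left(-7169\right) = - \frac{48162983701}{3412}$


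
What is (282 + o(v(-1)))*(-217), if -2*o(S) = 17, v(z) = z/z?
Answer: -118699/2 ≈ -59350.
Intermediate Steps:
v(z) = 1
o(S) = -17/2 (o(S) = -½*17 = -17/2)
(282 + o(v(-1)))*(-217) = (282 - 17/2)*(-217) = (547/2)*(-217) = -118699/2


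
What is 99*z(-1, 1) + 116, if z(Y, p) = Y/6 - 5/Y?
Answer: 1189/2 ≈ 594.50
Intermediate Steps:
z(Y, p) = -5/Y + Y/6 (z(Y, p) = Y*(⅙) - 5/Y = Y/6 - 5/Y = -5/Y + Y/6)
99*z(-1, 1) + 116 = 99*(-5/(-1) + (⅙)*(-1)) + 116 = 99*(-5*(-1) - ⅙) + 116 = 99*(5 - ⅙) + 116 = 99*(29/6) + 116 = 957/2 + 116 = 1189/2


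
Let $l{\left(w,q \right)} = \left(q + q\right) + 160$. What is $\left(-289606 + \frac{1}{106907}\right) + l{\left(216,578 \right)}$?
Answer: $- \frac{30820219029}{106907} \approx -2.8829 \cdot 10^{5}$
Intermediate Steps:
$l{\left(w,q \right)} = 160 + 2 q$ ($l{\left(w,q \right)} = 2 q + 160 = 160 + 2 q$)
$\left(-289606 + \frac{1}{106907}\right) + l{\left(216,578 \right)} = \left(-289606 + \frac{1}{106907}\right) + \left(160 + 2 \cdot 578\right) = \left(-289606 + \frac{1}{106907}\right) + \left(160 + 1156\right) = - \frac{30960908641}{106907} + 1316 = - \frac{30820219029}{106907}$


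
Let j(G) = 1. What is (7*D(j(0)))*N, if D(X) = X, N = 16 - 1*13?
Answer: 21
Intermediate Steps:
N = 3 (N = 16 - 13 = 3)
(7*D(j(0)))*N = (7*1)*3 = 7*3 = 21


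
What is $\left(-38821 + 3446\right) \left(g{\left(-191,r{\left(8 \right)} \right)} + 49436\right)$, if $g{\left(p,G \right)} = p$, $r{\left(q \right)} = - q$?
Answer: $-1742041875$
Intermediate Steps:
$\left(-38821 + 3446\right) \left(g{\left(-191,r{\left(8 \right)} \right)} + 49436\right) = \left(-38821 + 3446\right) \left(-191 + 49436\right) = \left(-35375\right) 49245 = -1742041875$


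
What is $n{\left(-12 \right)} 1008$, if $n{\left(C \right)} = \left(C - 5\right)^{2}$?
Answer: $291312$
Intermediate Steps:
$n{\left(C \right)} = \left(-5 + C\right)^{2}$
$n{\left(-12 \right)} 1008 = \left(-5 - 12\right)^{2} \cdot 1008 = \left(-17\right)^{2} \cdot 1008 = 289 \cdot 1008 = 291312$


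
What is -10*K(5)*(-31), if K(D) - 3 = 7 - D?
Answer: 1550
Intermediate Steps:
K(D) = 10 - D (K(D) = 3 + (7 - D) = 10 - D)
-10*K(5)*(-31) = -10*(10 - 1*5)*(-31) = -10*(10 - 5)*(-31) = -10*5*(-31) = -50*(-31) = 1550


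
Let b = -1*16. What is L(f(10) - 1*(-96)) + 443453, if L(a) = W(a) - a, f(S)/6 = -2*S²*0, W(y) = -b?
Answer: 443373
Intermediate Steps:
b = -16
W(y) = 16 (W(y) = -1*(-16) = 16)
f(S) = 0 (f(S) = 6*(-2*S²*0) = 6*0 = 0)
L(a) = 16 - a
L(f(10) - 1*(-96)) + 443453 = (16 - (0 - 1*(-96))) + 443453 = (16 - (0 + 96)) + 443453 = (16 - 1*96) + 443453 = (16 - 96) + 443453 = -80 + 443453 = 443373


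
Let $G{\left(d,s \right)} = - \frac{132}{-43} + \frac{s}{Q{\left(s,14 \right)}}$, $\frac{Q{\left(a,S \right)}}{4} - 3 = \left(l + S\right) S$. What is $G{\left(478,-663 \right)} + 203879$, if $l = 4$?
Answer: $\frac{175338021}{860} \approx 2.0388 \cdot 10^{5}$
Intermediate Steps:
$Q{\left(a,S \right)} = 12 + 4 S \left(4 + S\right)$ ($Q{\left(a,S \right)} = 12 + 4 \left(4 + S\right) S = 12 + 4 S \left(4 + S\right)$)
$G{\left(d,s \right)} = \frac{132}{43} + \frac{s}{1020}$ ($G{\left(d,s \right)} = - \frac{132}{-43} + \frac{s}{12 + 4 \cdot 14^{2} + 16 \cdot 14} = \left(-132\right) \left(- \frac{1}{43}\right) + \frac{s}{12 + 4 \cdot 196 + 224} = \frac{132}{43} + \frac{s}{12 + 784 + 224} = \frac{132}{43} + \frac{s}{1020}$)
$G{\left(478,-663 \right)} + 203879 = \left(\frac{132}{43} + \frac{1}{1020} \left(-663\right)\right) + 203879 = \left(\frac{132}{43} - \frac{13}{20}\right) + 203879 = \frac{2081}{860} + 203879 = \frac{175338021}{860}$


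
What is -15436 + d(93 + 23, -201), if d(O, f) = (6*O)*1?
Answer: -14740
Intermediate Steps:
d(O, f) = 6*O
-15436 + d(93 + 23, -201) = -15436 + 6*(93 + 23) = -15436 + 6*116 = -15436 + 696 = -14740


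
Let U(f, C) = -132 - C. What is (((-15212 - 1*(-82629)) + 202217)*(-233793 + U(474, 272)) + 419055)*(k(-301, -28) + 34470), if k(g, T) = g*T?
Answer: -2708882358655014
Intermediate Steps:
k(g, T) = T*g
(((-15212 - 1*(-82629)) + 202217)*(-233793 + U(474, 272)) + 419055)*(k(-301, -28) + 34470) = (((-15212 - 1*(-82629)) + 202217)*(-233793 + (-132 - 1*272)) + 419055)*(-28*(-301) + 34470) = (((-15212 + 82629) + 202217)*(-233793 + (-132 - 272)) + 419055)*(8428 + 34470) = ((67417 + 202217)*(-233793 - 404) + 419055)*42898 = (269634*(-234197) + 419055)*42898 = (-63147473898 + 419055)*42898 = -63147054843*42898 = -2708882358655014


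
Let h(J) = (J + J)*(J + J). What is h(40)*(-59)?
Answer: -377600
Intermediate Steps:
h(J) = 4*J² (h(J) = (2*J)*(2*J) = 4*J²)
h(40)*(-59) = (4*40²)*(-59) = (4*1600)*(-59) = 6400*(-59) = -377600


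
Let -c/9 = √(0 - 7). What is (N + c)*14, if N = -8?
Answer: -112 - 126*I*√7 ≈ -112.0 - 333.36*I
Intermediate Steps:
c = -9*I*√7 (c = -9*√(0 - 7) = -9*I*√7 ≈ -23.812*I)
(N + c)*14 = (-8 - 9*I*√7)*14 = -112 - 126*I*√7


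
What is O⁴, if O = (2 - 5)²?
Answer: 6561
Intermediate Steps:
O = 9 (O = (-3)² = 9)
O⁴ = 9⁴ = 6561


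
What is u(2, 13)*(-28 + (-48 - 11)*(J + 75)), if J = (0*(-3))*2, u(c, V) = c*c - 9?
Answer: 22265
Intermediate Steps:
u(c, V) = -9 + c**2 (u(c, V) = c**2 - 9 = -9 + c**2)
J = 0 (J = 0*2 = 0)
u(2, 13)*(-28 + (-48 - 11)*(J + 75)) = (-9 + 2**2)*(-28 + (-48 - 11)*(0 + 75)) = (-9 + 4)*(-28 - 59*75) = -5*(-28 - 4425) = -5*(-4453) = 22265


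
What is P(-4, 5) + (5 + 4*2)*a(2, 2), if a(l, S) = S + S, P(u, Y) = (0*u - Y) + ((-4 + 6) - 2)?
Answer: 47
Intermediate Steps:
P(u, Y) = -Y (P(u, Y) = (0 - Y) + (2 - 2) = -Y + 0 = -Y)
a(l, S) = 2*S
P(-4, 5) + (5 + 4*2)*a(2, 2) = -1*5 + (5 + 4*2)*(2*2) = -5 + (5 + 8)*4 = -5 + 13*4 = -5 + 52 = 47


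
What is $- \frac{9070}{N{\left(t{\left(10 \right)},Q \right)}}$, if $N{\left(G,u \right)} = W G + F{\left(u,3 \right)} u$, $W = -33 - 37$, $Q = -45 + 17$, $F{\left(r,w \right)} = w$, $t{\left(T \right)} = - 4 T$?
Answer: $- \frac{4535}{1358} \approx -3.3395$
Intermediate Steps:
$Q = -28$
$W = -70$ ($W = -33 - 37 = -70$)
$N{\left(G,u \right)} = - 70 G + 3 u$
$- \frac{9070}{N{\left(t{\left(10 \right)},Q \right)}} = - \frac{9070}{- 70 \left(\left(-4\right) 10\right) + 3 \left(-28\right)} = - \frac{9070}{\left(-70\right) \left(-40\right) - 84} = - \frac{9070}{2800 - 84} = - \frac{9070}{2716} = \left(-9070\right) \frac{1}{2716} = - \frac{4535}{1358}$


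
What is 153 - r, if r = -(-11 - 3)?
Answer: 139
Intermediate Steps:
r = 14 (r = -1*(-14) = 14)
153 - r = 153 - 1*14 = 153 - 14 = 139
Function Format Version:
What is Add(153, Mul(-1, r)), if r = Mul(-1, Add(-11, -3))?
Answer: 139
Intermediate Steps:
r = 14 (r = Mul(-1, -14) = 14)
Add(153, Mul(-1, r)) = Add(153, Mul(-1, 14)) = Add(153, -14) = 139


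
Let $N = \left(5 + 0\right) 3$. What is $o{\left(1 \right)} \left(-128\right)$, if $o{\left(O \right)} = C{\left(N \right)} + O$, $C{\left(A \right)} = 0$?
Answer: $-128$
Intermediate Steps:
$N = 15$ ($N = 5 \cdot 3 = 15$)
$o{\left(O \right)} = O$ ($o{\left(O \right)} = 0 + O = O$)
$o{\left(1 \right)} \left(-128\right) = 1 \left(-128\right) = -128$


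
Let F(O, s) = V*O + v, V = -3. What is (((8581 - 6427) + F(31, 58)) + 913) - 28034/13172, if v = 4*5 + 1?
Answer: 19711053/6586 ≈ 2992.9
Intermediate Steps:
v = 21 (v = 20 + 1 = 21)
F(O, s) = 21 - 3*O (F(O, s) = -3*O + 21 = 21 - 3*O)
(((8581 - 6427) + F(31, 58)) + 913) - 28034/13172 = (((8581 - 6427) + (21 - 3*31)) + 913) - 28034/13172 = ((2154 + (21 - 93)) + 913) - 28034*1/13172 = ((2154 - 72) + 913) - 14017/6586 = (2082 + 913) - 14017/6586 = 2995 - 14017/6586 = 19711053/6586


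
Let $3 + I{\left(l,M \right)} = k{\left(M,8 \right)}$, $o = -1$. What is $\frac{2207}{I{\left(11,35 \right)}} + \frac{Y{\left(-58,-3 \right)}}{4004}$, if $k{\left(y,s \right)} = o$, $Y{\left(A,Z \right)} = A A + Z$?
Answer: $- \frac{1102923}{2002} \approx -550.91$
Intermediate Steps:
$Y{\left(A,Z \right)} = Z + A^{2}$ ($Y{\left(A,Z \right)} = A^{2} + Z = Z + A^{2}$)
$k{\left(y,s \right)} = -1$
$I{\left(l,M \right)} = -4$ ($I{\left(l,M \right)} = -3 - 1 = -4$)
$\frac{2207}{I{\left(11,35 \right)}} + \frac{Y{\left(-58,-3 \right)}}{4004} = \frac{2207}{-4} + \frac{-3 + \left(-58\right)^{2}}{4004} = 2207 \left(- \frac{1}{4}\right) + \left(-3 + 3364\right) \frac{1}{4004} = - \frac{2207}{4} + 3361 \cdot \frac{1}{4004} = - \frac{2207}{4} + \frac{3361}{4004} = - \frac{1102923}{2002}$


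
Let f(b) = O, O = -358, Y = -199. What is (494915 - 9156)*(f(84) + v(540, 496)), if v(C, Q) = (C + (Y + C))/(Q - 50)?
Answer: -77132214333/446 ≈ -1.7294e+8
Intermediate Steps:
f(b) = -358
v(C, Q) = (-199 + 2*C)/(-50 + Q) (v(C, Q) = (C + (-199 + C))/(Q - 50) = (-199 + 2*C)/(-50 + Q))
(494915 - 9156)*(f(84) + v(540, 496)) = (494915 - 9156)*(-358 + (-199 + 2*540)/(-50 + 496)) = 485759*(-358 + (-199 + 1080)/446) = 485759*(-358 + (1/446)*881) = 485759*(-358 + 881/446) = 485759*(-158787/446) = -77132214333/446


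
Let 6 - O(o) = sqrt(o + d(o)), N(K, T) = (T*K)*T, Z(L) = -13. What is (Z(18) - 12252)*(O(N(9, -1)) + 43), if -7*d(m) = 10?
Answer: -600985 + 12265*sqrt(371)/7 ≈ -5.6724e+5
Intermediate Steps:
d(m) = -10/7 (d(m) = -1/7*10 = -10/7)
N(K, T) = K*T**2 (N(K, T) = (K*T)*T = K*T**2)
O(o) = 6 - sqrt(-10/7 + o) (O(o) = 6 - sqrt(o - 10/7) = 6 - sqrt(-10/7 + o))
(Z(18) - 12252)*(O(N(9, -1)) + 43) = (-13 - 12252)*((6 - sqrt(-70 + 49*(9*(-1)**2))/7) + 43) = -12265*((6 - sqrt(-70 + 49*(9*1))/7) + 43) = -12265*((6 - sqrt(-70 + 49*9)/7) + 43) = -12265*((6 - sqrt(-70 + 441)/7) + 43) = -12265*((6 - sqrt(371)/7) + 43) = -12265*(49 - sqrt(371)/7) = -600985 + 12265*sqrt(371)/7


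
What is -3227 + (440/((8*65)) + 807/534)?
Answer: -7461823/2314 ≈ -3224.6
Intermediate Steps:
-3227 + (440/((8*65)) + 807/534) = -3227 + (440/520 + 807*(1/534)) = -3227 + (440*(1/520) + 269/178) = -3227 + (11/13 + 269/178) = -3227 + 5455/2314 = -7461823/2314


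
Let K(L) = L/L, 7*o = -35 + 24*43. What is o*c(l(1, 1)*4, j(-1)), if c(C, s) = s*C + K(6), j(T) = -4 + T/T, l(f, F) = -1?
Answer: 12961/7 ≈ 1851.6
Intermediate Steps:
j(T) = -3 (j(T) = -4 + 1 = -3)
o = 997/7 (o = (-35 + 24*43)/7 = (-35 + 1032)/7 = (⅐)*997 = 997/7 ≈ 142.43)
K(L) = 1
c(C, s) = 1 + C*s (c(C, s) = s*C + 1 = C*s + 1 = 1 + C*s)
o*c(l(1, 1)*4, j(-1)) = 997*(1 - 1*4*(-3))/7 = 997*(1 - 4*(-3))/7 = 997*(1 + 12)/7 = (997/7)*13 = 12961/7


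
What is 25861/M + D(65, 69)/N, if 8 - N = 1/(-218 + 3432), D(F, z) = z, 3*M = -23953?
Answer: 3317224485/615855583 ≈ 5.3864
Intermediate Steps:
M = -23953/3 (M = (⅓)*(-23953) = -23953/3 ≈ -7984.3)
N = 25711/3214 (N = 8 - 1/(-218 + 3432) = 8 - 1/3214 = 25711/3214 ≈ 7.9997)
25861/M + D(65, 69)/N = 25861/(-23953/3) + 69/(25711/3214) = 25861*(-3/23953) + 69*(3214/25711) = -77583/23953 + 221766/25711 = 3317224485/615855583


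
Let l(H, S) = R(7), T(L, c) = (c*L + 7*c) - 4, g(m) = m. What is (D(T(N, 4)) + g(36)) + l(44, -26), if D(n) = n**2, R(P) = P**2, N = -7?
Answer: 101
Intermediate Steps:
T(L, c) = -4 + 7*c + L*c (T(L, c) = (L*c + 7*c) - 4 = (7*c + L*c) - 4 = -4 + 7*c + L*c)
l(H, S) = 49 (l(H, S) = 7**2 = 49)
(D(T(N, 4)) + g(36)) + l(44, -26) = ((-4 + 7*4 - 7*4)**2 + 36) + 49 = ((-4 + 28 - 28)**2 + 36) + 49 = ((-4)**2 + 36) + 49 = (16 + 36) + 49 = 52 + 49 = 101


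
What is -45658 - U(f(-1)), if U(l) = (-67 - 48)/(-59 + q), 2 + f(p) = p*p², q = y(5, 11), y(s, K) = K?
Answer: -2191699/48 ≈ -45660.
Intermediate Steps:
q = 11
f(p) = -2 + p³ (f(p) = -2 + p*p² = -2 + p³)
U(l) = 115/48 (U(l) = (-67 - 48)/(-59 + 11) = -115/(-48) = -115*(-1/48) = 115/48)
-45658 - U(f(-1)) = -45658 - 1*115/48 = -45658 - 115/48 = -2191699/48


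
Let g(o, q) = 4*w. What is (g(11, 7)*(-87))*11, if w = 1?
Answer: -3828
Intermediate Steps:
g(o, q) = 4 (g(o, q) = 4*1 = 4)
(g(11, 7)*(-87))*11 = (4*(-87))*11 = -348*11 = -3828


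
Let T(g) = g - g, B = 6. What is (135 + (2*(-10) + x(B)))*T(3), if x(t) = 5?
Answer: 0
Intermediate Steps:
T(g) = 0
(135 + (2*(-10) + x(B)))*T(3) = (135 + (2*(-10) + 5))*0 = (135 + (-20 + 5))*0 = (135 - 15)*0 = 120*0 = 0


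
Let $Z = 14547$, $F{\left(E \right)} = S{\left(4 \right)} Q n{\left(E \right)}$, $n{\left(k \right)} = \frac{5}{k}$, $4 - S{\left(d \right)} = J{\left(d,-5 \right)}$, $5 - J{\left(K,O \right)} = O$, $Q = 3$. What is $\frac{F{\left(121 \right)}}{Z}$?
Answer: $- \frac{30}{586729} \approx -5.1131 \cdot 10^{-5}$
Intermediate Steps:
$J{\left(K,O \right)} = 5 - O$
$S{\left(d \right)} = -6$ ($S{\left(d \right)} = 4 - \left(5 - -5\right) = 4 - \left(5 + 5\right) = 4 - 10 = -6$)
$F{\left(E \right)} = - \frac{90}{E}$ ($F{\left(E \right)} = \left(-6\right) 3 \frac{5}{E} = - 18 \frac{5}{E} = - \frac{90}{E}$)
$\frac{F{\left(121 \right)}}{Z} = \frac{\left(-90\right) \frac{1}{121}}{14547} = \left(-90\right) \frac{1}{121} \cdot \frac{1}{14547} = \left(- \frac{90}{121}\right) \frac{1}{14547} = - \frac{30}{586729}$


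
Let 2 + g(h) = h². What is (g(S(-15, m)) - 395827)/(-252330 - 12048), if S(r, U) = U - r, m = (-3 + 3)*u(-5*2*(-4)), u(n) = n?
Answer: 65934/44063 ≈ 1.4964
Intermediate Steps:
m = 0 (m = (-3 + 3)*(-5*2*(-4)) = 0*(-10*(-4)) = 0*40 = 0)
g(h) = -2 + h²
(g(S(-15, m)) - 395827)/(-252330 - 12048) = ((-2 + (0 - 1*(-15))²) - 395827)/(-252330 - 12048) = ((-2 + (0 + 15)²) - 395827)/(-264378) = ((-2 + 15²) - 395827)*(-1/264378) = ((-2 + 225) - 395827)*(-1/264378) = (223 - 395827)*(-1/264378) = -395604*(-1/264378) = 65934/44063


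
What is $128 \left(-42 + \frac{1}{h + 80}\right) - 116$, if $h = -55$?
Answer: $- \frac{137172}{25} \approx -5486.9$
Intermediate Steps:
$128 \left(-42 + \frac{1}{h + 80}\right) - 116 = 128 \left(-42 + \frac{1}{-55 + 80}\right) - 116 = 128 \left(-42 + \frac{1}{25}\right) - 116 = 128 \left(- \frac{1049}{25}\right) - 116 = - \frac{134272}{25} - 116 = - \frac{137172}{25}$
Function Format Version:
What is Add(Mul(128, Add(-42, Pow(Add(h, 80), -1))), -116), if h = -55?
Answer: Rational(-137172, 25) ≈ -5486.9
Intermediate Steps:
Add(Mul(128, Add(-42, Pow(Add(h, 80), -1))), -116) = Add(Mul(128, Add(-42, Pow(Add(-55, 80), -1))), -116) = Add(Mul(128, Add(-42, Pow(25, -1))), -116) = Add(Mul(128, Add(-42, Rational(1, 25))), -116) = Add(Mul(128, Rational(-1049, 25)), -116) = Add(Rational(-134272, 25), -116) = Rational(-137172, 25)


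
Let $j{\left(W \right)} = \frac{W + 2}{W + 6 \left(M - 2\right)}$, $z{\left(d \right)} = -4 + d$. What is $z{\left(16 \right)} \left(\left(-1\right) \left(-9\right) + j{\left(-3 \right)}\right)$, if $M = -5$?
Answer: $\frac{1624}{15} \approx 108.27$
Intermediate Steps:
$j{\left(W \right)} = \frac{2 + W}{-42 + W}$ ($j{\left(W \right)} = \frac{W + 2}{W + 6 \left(-5 - 2\right)} = \frac{2 + W}{W + 6 \left(-7\right)} = \frac{2 + W}{W - 42} = \frac{2 + W}{-42 + W}$)
$z{\left(16 \right)} \left(\left(-1\right) \left(-9\right) + j{\left(-3 \right)}\right) = \left(-4 + 16\right) \left(\left(-1\right) \left(-9\right) + \frac{2 - 3}{-42 - 3}\right) = 12 \left(9 + \frac{1}{-45} \left(-1\right)\right) = 12 \left(9 - - \frac{1}{45}\right) = 12 \left(9 + \frac{1}{45}\right) = 12 \cdot \frac{406}{45} = \frac{1624}{15}$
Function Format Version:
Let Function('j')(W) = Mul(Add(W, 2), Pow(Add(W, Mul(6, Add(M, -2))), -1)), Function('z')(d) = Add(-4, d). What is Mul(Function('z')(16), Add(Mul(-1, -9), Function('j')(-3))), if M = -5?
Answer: Rational(1624, 15) ≈ 108.27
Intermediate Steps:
Function('j')(W) = Mul(Pow(Add(-42, W), -1), Add(2, W)) (Function('j')(W) = Mul(Add(W, 2), Pow(Add(W, Mul(6, Add(-5, -2))), -1)) = Mul(Add(2, W), Pow(Add(W, Mul(6, -7)), -1)) = Mul(Add(2, W), Pow(Add(W, -42), -1)) = Mul(Add(2, W), Pow(Add(-42, W), -1)) = Mul(Pow(Add(-42, W), -1), Add(2, W)))
Mul(Function('z')(16), Add(Mul(-1, -9), Function('j')(-3))) = Mul(Add(-4, 16), Add(Mul(-1, -9), Mul(Pow(Add(-42, -3), -1), Add(2, -3)))) = Mul(12, Add(9, Mul(Pow(-45, -1), -1))) = Mul(12, Add(9, Mul(Rational(-1, 45), -1))) = Mul(12, Add(9, Rational(1, 45))) = Mul(12, Rational(406, 45)) = Rational(1624, 15)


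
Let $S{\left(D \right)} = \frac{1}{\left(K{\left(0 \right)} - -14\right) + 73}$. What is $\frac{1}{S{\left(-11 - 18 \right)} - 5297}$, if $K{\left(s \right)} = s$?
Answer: $- \frac{87}{460838} \approx -0.00018879$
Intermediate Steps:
$S{\left(D \right)} = \frac{1}{87}$ ($S{\left(D \right)} = \frac{1}{\left(0 - -14\right) + 73} = \frac{1}{\left(0 + 14\right) + 73} = \frac{1}{14 + 73} = \frac{1}{87}$)
$\frac{1}{S{\left(-11 - 18 \right)} - 5297} = \frac{1}{\frac{1}{87} - 5297} = \frac{1}{- \frac{460838}{87}} = - \frac{87}{460838}$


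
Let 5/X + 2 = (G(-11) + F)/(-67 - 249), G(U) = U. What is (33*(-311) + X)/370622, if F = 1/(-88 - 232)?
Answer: -291422671/10521376174 ≈ -0.027698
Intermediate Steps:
F = -1/320 (F = 1/(-320) = -1/320 ≈ -0.0031250)
X = -505600/198719 (X = 5/(-2 + (-11 - 1/320)/(-67 - 249)) = 5/(-2 - 3521/320/(-316)) = 5/(-2 - 3521/320*(-1/316)) = 5/(-2 + 3521/101120) = 5/(-198719/101120) = 5*(-101120/198719) = -505600/198719 ≈ -2.5443)
(33*(-311) + X)/370622 = (33*(-311) - 505600/198719)/370622 = (-10263 - 505600/198719)*(1/370622) = -2039958697/198719*1/370622 = -291422671/10521376174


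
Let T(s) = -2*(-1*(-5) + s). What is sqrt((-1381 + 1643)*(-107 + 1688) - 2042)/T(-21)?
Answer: sqrt(103045)/16 ≈ 20.063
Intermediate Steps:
T(s) = -10 - 2*s (T(s) = -2*(5 + s) = -10 - 2*s)
sqrt((-1381 + 1643)*(-107 + 1688) - 2042)/T(-21) = sqrt((-1381 + 1643)*(-107 + 1688) - 2042)/(-10 - 2*(-21)) = sqrt(262*1581 - 2042)/(-10 + 42) = sqrt(414222 - 2042)/32 = sqrt(412180)*(1/32) = (2*sqrt(103045))*(1/32) = sqrt(103045)/16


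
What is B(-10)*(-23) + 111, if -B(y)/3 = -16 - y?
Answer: -303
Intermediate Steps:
B(y) = 48 + 3*y (B(y) = -3*(-16 - y) = 48 + 3*y)
B(-10)*(-23) + 111 = (48 + 3*(-10))*(-23) + 111 = (48 - 30)*(-23) + 111 = 18*(-23) + 111 = -414 + 111 = -303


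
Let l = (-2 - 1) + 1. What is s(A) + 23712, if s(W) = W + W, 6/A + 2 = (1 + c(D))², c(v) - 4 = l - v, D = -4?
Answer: 1114476/47 ≈ 23712.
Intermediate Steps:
l = -2 (l = -3 + 1 = -2)
c(v) = 2 - v (c(v) = 4 + (-2 - v) = 2 - v)
A = 6/47 (A = 6/(-2 + (1 + (2 - 1*(-4)))²) = 6/(-2 + (1 + (2 + 4))²) = 6/(-2 + (1 + 6)²) = 6/(-2 + 7²) = 6/(-2 + 49) = 6/47 ≈ 0.12766)
s(W) = 2*W
s(A) + 23712 = 2*(6/47) + 23712 = 12/47 + 23712 = 1114476/47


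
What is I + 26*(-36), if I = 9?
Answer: -927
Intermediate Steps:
I + 26*(-36) = 9 + 26*(-36) = 9 - 936 = -927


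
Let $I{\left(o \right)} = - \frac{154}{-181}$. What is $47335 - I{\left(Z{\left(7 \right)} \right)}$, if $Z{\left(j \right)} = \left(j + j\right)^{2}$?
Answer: $\frac{8567481}{181} \approx 47334.0$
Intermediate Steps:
$Z{\left(j \right)} = 4 j^{2}$ ($Z{\left(j \right)} = \left(2 j\right)^{2} = 4 j^{2}$)
$I{\left(o \right)} = \frac{154}{181}$ ($I{\left(o \right)} = \left(-154\right) \left(- \frac{1}{181}\right) = \frac{154}{181}$)
$47335 - I{\left(Z{\left(7 \right)} \right)} = 47335 - \frac{154}{181} = \frac{8567481}{181}$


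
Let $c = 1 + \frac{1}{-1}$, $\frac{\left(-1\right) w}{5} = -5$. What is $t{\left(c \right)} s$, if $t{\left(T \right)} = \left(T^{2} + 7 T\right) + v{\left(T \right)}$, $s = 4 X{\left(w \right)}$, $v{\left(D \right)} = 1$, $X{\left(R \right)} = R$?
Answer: $100$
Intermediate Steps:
$w = 25$ ($w = \left(-5\right) \left(-5\right) = 25$)
$s = 100$ ($s = 4 \cdot 25 = 100$)
$c = 0$ ($c = 1 - 1 = 0$)
$t{\left(T \right)} = 1 + T^{2} + 7 T$ ($t{\left(T \right)} = \left(T^{2} + 7 T\right) + 1 = 1 + T^{2} + 7 T$)
$t{\left(c \right)} s = \left(1 + 0^{2} + 7 \cdot 0\right) 100 = \left(1 + 0 + 0\right) 100 = 1 \cdot 100 = 100$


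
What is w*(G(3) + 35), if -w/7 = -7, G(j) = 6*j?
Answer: 2597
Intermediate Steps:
w = 49 (w = -7*(-7) = 49)
w*(G(3) + 35) = 49*(6*3 + 35) = 49*(18 + 35) = 49*53 = 2597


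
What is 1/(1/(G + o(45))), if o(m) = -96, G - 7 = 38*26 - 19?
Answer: 880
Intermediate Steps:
G = 976 (G = 7 + (38*26 - 19) = 7 + (988 - 19) = 7 + 969 = 976)
1/(1/(G + o(45))) = 1/(1/(976 - 96)) = 1/(1/880) = 880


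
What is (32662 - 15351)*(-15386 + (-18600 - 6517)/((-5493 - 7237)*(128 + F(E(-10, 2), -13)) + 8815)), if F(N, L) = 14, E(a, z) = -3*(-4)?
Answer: -479116617161483/1798845 ≈ -2.6635e+8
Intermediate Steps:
E(a, z) = 12
(32662 - 15351)*(-15386 + (-18600 - 6517)/((-5493 - 7237)*(128 + F(E(-10, 2), -13)) + 8815)) = (32662 - 15351)*(-15386 + (-18600 - 6517)/((-5493 - 7237)*(128 + 14) + 8815)) = 17311*(-15386 - 25117/(-12730*142 + 8815)) = 17311*(-15386 - 25117/(-1807660 + 8815)) = 17311*(-15386 - 25117/(-1798845)) = 17311*(-15386 - 25117*(-1/1798845)) = 17311*(-15386 + 25117/1798845) = 17311*(-27677004053/1798845) = -479116617161483/1798845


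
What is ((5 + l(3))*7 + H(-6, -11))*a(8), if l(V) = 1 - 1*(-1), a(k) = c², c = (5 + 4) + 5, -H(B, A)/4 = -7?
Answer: 15092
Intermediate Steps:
H(B, A) = 28 (H(B, A) = -4*(-7) = 28)
c = 14 (c = 9 + 5 = 14)
a(k) = 196 (a(k) = 14² = 196)
l(V) = 2 (l(V) = 1 + 1 = 2)
((5 + l(3))*7 + H(-6, -11))*a(8) = ((5 + 2)*7 + 28)*196 = (7*7 + 28)*196 = (49 + 28)*196 = 77*196 = 15092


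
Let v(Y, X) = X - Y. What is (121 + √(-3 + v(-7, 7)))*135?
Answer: 16335 + 135*√11 ≈ 16783.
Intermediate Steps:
(121 + √(-3 + v(-7, 7)))*135 = (121 + √(-3 + (7 - 1*(-7))))*135 = (121 + √(-3 + (7 + 7)))*135 = (121 + √(-3 + 14))*135 = (121 + √11)*135 = 16335 + 135*√11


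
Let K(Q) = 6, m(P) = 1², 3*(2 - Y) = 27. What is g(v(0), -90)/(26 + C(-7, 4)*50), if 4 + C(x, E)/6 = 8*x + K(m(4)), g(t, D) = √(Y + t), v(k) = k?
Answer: -I*√7/16174 ≈ -0.00016358*I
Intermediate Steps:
Y = -7 (Y = 2 - ⅓*27 = 2 - 9 = -7)
m(P) = 1
g(t, D) = √(-7 + t)
C(x, E) = 12 + 48*x (C(x, E) = -24 + 6*(8*x + 6) = -24 + 6*(6 + 8*x) = -24 + (36 + 48*x) = 12 + 48*x)
g(v(0), -90)/(26 + C(-7, 4)*50) = √(-7 + 0)/(26 + (12 + 48*(-7))*50) = √(-7)/(26 + (12 - 336)*50) = (I*√7)/(26 - 324*50) = (I*√7)/(26 - 16200) = (I*√7)/(-16174) = (I*√7)*(-1/16174) = -I*√7/16174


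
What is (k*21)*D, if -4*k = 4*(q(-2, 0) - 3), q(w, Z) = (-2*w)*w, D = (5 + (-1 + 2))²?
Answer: 8316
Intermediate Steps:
D = 36 (D = (5 + 1)² = 6² = 36)
q(w, Z) = -2*w²
k = 11 (k = -(-2*(-2)² - 3) = -(-2*4 - 3) = -(-8 - 3) = -(-11) = -¼*(-44) = 11)
(k*21)*D = (11*21)*36 = 231*36 = 8316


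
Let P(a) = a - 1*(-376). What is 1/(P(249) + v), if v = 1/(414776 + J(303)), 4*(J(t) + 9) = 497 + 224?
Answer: 1659789/1037368129 ≈ 0.0016000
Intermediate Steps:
P(a) = 376 + a (P(a) = a + 376 = 376 + a)
J(t) = 685/4 (J(t) = -9 + (497 + 224)/4 = -9 + (¼)*721 = -9 + 721/4 = 685/4)
v = 4/1659789 (v = 1/(414776 + 685/4) = 1/(1659789/4) = 4/1659789 ≈ 2.4099e-6)
1/(P(249) + v) = 1/((376 + 249) + 4/1659789) = 1/(625 + 4/1659789) = 1/(1037368129/1659789) = 1659789/1037368129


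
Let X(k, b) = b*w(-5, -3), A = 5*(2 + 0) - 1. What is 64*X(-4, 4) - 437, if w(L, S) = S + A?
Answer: 1099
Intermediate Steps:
A = 9 (A = 5*2 - 1 = 10 - 1 = 9)
w(L, S) = 9 + S (w(L, S) = S + 9 = 9 + S)
X(k, b) = 6*b (X(k, b) = b*(9 - 3) = b*6 = 6*b)
64*X(-4, 4) - 437 = 64*(6*4) - 437 = 64*24 - 437 = 1536 - 437 = 1099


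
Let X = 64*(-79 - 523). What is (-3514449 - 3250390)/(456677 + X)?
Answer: -6764839/418149 ≈ -16.178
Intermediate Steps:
X = -38528 (X = 64*(-602) = -38528)
(-3514449 - 3250390)/(456677 + X) = (-3514449 - 3250390)/(456677 - 38528) = -6764839/418149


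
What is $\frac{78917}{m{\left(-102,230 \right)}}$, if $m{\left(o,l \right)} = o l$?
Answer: $- \frac{78917}{23460} \approx -3.3639$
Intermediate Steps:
$m{\left(o,l \right)} = l o$
$\frac{78917}{m{\left(-102,230 \right)}} = \frac{78917}{230 \left(-102\right)} = \frac{78917}{-23460} = 78917 \left(- \frac{1}{23460}\right) = - \frac{78917}{23460}$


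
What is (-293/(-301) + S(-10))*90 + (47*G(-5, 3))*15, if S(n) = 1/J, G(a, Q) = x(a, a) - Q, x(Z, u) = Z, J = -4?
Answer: -3356085/602 ≈ -5574.9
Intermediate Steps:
G(a, Q) = a - Q
S(n) = -¼ (S(n) = 1/(-4) = -¼)
(-293/(-301) + S(-10))*90 + (47*G(-5, 3))*15 = (-293/(-301) - ¼)*90 + (47*(-5 - 1*3))*15 = (-293*(-1/301) - ¼)*90 + (47*(-5 - 3))*15 = (293/301 - ¼)*90 + (47*(-8))*15 = (871/1204)*90 - 376*15 = 39195/602 - 5640 = -3356085/602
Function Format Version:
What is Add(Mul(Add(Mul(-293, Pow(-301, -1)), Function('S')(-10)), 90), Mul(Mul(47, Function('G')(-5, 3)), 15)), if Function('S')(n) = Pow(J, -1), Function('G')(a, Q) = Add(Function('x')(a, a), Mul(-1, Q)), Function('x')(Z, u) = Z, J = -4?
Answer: Rational(-3356085, 602) ≈ -5574.9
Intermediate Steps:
Function('G')(a, Q) = Add(a, Mul(-1, Q))
Function('S')(n) = Rational(-1, 4) (Function('S')(n) = Pow(-4, -1) = Rational(-1, 4))
Add(Mul(Add(Mul(-293, Pow(-301, -1)), Function('S')(-10)), 90), Mul(Mul(47, Function('G')(-5, 3)), 15)) = Add(Mul(Add(Mul(-293, Pow(-301, -1)), Rational(-1, 4)), 90), Mul(Mul(47, Add(-5, Mul(-1, 3))), 15)) = Add(Mul(Add(Mul(-293, Rational(-1, 301)), Rational(-1, 4)), 90), Mul(Mul(47, Add(-5, -3)), 15)) = Add(Mul(Add(Rational(293, 301), Rational(-1, 4)), 90), Mul(Mul(47, -8), 15)) = Add(Mul(Rational(871, 1204), 90), Mul(-376, 15)) = Add(Rational(39195, 602), -5640) = Rational(-3356085, 602)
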